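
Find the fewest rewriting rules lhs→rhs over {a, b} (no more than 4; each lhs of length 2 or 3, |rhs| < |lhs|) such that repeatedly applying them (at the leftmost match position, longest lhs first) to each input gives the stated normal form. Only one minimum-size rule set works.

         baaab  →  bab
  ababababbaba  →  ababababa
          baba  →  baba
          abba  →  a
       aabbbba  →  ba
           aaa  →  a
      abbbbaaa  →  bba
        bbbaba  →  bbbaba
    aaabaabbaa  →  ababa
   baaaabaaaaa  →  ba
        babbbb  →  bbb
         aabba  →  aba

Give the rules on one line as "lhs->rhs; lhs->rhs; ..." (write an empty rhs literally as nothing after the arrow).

aa->a; aaa->a; aab->a; abb->

  | baaab => bab
  | ababababbaba => ababababa
  | baba
  | abba => a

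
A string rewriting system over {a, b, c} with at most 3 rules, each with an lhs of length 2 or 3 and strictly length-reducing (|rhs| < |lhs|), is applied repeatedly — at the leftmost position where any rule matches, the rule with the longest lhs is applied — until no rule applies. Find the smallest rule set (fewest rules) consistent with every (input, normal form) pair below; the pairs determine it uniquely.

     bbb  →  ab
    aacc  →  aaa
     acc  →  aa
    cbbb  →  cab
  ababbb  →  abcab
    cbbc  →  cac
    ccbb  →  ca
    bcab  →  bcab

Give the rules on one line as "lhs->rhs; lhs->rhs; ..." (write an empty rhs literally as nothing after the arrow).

  | bbb => ab
  | aacc => aaa
  | acc => aa
  | cbbb => cab

abb->ca; bb->a; cc->a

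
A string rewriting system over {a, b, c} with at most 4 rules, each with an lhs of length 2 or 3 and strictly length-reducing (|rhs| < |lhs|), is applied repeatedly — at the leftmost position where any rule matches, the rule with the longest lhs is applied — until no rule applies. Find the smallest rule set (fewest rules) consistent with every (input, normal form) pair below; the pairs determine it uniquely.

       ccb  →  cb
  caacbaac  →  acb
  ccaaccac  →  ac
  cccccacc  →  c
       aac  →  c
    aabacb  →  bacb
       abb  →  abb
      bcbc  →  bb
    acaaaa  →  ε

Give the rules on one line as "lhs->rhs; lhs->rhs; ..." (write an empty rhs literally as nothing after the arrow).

  | ccb => cb
  | caacbaac => acbaac => acbc => acb
  | ccaaccac => caaccac => accac => acac => ac
  | cccccacc => ccccacc => cccacc => ccacc => cacc => cc => c

aa->; bc->b; ca->; cc->c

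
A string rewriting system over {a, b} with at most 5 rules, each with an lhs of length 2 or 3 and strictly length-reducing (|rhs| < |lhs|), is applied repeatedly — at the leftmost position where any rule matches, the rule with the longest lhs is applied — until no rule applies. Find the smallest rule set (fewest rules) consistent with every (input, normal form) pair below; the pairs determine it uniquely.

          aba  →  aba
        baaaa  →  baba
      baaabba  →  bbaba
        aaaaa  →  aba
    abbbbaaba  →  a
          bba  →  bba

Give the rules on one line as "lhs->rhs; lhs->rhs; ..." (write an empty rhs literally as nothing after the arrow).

  | aba
  | baaaa => baba
  | baaabba => babbba => bbaba
  | aaaaa => abaa => aba

aa->a; aaa->ab; abb->ba; bbb->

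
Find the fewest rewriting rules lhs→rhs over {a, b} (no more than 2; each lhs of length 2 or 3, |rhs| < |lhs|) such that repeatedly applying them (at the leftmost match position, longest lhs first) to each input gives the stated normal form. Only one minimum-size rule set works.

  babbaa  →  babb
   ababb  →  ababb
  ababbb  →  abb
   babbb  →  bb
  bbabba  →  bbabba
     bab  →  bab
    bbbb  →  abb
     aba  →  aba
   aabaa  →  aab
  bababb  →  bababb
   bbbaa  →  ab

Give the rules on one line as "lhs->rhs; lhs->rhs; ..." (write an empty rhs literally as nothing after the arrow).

  | babbaa => babb
  | ababb
  | ababbb => abaab => abb
  | babbb => baab => bb

baa->b; bbb->ab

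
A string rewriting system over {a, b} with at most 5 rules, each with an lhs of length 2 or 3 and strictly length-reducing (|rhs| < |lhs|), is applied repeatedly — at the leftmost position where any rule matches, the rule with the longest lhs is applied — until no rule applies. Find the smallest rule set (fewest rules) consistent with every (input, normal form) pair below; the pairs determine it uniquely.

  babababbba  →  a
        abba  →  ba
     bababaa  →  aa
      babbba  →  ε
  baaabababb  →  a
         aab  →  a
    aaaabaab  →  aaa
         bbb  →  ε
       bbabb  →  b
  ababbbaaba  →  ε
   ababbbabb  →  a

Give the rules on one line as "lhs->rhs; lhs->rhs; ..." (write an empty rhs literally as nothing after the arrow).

ab->; aba->; bb->a; bba->a

  | babababbba => bbabbba => abbba => bba => a
  | abba => ba
  | bababaa => bbaa => aa
  | babbba => bbba => aba => ε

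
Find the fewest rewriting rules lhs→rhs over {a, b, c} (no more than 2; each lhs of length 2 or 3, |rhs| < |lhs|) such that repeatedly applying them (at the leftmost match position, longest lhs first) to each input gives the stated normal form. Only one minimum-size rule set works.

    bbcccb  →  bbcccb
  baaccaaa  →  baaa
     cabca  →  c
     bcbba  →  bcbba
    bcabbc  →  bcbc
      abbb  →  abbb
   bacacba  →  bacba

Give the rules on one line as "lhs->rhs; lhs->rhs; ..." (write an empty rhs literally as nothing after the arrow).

  | bbcccb
  | baaccaaa => baacaa => baaa
  | cabca => cca => c
  | bcbba

ca->; cab->c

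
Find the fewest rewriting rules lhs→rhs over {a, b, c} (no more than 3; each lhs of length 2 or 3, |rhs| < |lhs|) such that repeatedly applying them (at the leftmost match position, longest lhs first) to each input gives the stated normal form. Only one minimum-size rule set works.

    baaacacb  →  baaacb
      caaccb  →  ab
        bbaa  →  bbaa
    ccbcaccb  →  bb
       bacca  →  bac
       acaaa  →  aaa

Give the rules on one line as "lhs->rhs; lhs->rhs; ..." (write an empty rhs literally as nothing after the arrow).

  | baaacacb => baaacb
  | caaccb => accb => ab
  | bbaa
  | ccbcaccb => bcaccb => bccb => bb

ca->; ccb->b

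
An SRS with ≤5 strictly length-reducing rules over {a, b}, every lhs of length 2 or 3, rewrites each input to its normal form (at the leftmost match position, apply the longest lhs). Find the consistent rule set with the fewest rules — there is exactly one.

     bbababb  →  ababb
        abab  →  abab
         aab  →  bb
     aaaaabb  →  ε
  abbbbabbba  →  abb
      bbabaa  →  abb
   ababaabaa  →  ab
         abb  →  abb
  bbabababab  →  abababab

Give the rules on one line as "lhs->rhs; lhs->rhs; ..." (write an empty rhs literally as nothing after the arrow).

  | bbababb => ababb
  | abab
  | aab => bb
  | aaaaabb => aabb => bbb => ε

aa->b; aaa->; bba->a; bbb->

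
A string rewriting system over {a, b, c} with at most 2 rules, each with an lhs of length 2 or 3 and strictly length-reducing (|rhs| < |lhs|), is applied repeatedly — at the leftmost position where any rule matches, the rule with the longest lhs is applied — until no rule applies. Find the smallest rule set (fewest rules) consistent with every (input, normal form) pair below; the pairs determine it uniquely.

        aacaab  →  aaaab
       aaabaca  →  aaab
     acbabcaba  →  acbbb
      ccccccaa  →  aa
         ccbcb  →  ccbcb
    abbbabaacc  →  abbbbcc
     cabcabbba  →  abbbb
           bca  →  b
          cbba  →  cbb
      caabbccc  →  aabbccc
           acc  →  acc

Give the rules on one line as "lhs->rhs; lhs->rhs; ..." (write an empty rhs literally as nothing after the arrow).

ba->b; ca->a

  | aacaab => aaaab
  | aaabaca => aaabca => aaaba => aaab
  | acbabcaba => acbbcaba => acbbaba => acbbba => acbbb
  | ccccccaa => cccccaa => ccccaa => cccaa => ccaa => caa => aa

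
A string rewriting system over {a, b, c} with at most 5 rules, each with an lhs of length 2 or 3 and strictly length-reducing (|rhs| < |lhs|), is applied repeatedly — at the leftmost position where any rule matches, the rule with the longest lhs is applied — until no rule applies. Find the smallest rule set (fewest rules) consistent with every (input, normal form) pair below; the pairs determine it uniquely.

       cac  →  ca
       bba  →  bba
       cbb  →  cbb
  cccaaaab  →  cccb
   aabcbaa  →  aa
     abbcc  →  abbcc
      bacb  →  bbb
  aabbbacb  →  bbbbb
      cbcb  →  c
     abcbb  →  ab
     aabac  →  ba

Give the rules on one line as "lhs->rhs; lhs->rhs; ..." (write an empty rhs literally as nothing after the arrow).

aab->b; ac->a; acb->bb; bcb->

  | cac => ca
  | bba
  | cbb
  | cccaaaab => cccaab => cccb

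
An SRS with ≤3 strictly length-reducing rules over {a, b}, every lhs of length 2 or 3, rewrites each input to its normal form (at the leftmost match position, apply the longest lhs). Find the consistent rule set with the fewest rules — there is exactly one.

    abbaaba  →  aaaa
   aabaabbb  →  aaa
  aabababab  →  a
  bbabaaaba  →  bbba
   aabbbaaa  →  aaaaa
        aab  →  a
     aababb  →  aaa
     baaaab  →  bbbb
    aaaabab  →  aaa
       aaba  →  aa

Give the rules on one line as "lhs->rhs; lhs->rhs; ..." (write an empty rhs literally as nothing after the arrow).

  | abbaaba => aaaaba => aaaa
  | aabaabbb => aaabbb => aaaab => aaa
  | aabababab => aababab => aabab => aab => a
  | bbabaaaba => bbaaaba => bbbaba => bbba

ab->; abb->aa; baa->bb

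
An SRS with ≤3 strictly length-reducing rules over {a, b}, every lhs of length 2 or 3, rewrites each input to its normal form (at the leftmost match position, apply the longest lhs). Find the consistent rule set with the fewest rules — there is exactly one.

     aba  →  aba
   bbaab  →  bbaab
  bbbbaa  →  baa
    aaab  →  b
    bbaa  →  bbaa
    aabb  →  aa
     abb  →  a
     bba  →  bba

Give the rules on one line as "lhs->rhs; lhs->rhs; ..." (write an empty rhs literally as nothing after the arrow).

  | aba
  | bbaab
  | bbbbaa => baa
  | aaab => b

aaa->; abb->a; bbb->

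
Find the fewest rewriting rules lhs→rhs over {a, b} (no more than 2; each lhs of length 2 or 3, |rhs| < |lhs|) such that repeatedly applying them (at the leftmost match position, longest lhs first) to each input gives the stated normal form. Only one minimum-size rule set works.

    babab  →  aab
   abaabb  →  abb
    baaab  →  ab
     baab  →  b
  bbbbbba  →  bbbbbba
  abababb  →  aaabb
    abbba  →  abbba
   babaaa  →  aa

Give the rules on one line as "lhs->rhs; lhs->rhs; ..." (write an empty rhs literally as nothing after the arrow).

  | babab => abab => aab
  | abaabb => abb
  | baaab => ab
  | baab => b

baa->; bab->ab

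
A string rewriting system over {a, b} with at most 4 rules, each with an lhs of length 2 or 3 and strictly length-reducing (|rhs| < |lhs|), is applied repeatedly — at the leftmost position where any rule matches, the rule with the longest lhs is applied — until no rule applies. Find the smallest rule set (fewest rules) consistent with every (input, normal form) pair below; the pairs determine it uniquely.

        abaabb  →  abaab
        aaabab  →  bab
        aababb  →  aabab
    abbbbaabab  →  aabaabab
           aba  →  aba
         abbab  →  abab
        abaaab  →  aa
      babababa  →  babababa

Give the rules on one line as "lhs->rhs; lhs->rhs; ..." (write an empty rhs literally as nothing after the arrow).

aaa->b; bb->b; bbb->a

  | abaabb => abaab
  | aaabab => bbab => bab
  | aababb => aabab
  | abbbbaabab => aabaabab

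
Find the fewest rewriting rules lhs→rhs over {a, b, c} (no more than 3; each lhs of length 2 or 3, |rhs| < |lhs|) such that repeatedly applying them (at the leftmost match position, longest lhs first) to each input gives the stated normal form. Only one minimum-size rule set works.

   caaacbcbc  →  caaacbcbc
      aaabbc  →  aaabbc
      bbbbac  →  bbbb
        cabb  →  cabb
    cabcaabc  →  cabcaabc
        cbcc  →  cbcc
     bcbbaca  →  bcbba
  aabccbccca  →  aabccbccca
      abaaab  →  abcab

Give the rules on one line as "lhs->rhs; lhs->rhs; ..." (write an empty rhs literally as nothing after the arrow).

  | caaacbcbc
  | aaabbc
  | bbbbac => bbbb
  | cabb

baa->bc; bac->b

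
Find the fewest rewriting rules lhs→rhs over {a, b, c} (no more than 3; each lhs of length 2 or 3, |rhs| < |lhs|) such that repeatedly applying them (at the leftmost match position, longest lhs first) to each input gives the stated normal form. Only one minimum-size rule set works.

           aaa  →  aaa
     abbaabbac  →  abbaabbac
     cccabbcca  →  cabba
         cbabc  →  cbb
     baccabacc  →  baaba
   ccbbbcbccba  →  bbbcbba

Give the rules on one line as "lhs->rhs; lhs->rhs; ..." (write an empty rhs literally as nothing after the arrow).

  | aaa
  | abbaabbac
  | cccabbcca => cabbcca => cabba
  | cbabc => cbb

abc->b; cc->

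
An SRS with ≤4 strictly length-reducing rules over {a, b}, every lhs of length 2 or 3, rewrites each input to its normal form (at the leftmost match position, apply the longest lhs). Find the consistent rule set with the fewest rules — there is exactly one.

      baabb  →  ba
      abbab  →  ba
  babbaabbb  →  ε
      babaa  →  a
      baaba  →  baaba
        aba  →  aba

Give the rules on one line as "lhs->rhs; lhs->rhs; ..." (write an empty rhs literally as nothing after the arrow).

aaa->ba; abb->b; bab->ba; bb->

  | baabb => bab => ba
  | abbab => bab => ba
  | babbaabbb => babaabbb => baaabbb => bbabbb => abbb => bb => ε
  | babaa => baaa => bba => a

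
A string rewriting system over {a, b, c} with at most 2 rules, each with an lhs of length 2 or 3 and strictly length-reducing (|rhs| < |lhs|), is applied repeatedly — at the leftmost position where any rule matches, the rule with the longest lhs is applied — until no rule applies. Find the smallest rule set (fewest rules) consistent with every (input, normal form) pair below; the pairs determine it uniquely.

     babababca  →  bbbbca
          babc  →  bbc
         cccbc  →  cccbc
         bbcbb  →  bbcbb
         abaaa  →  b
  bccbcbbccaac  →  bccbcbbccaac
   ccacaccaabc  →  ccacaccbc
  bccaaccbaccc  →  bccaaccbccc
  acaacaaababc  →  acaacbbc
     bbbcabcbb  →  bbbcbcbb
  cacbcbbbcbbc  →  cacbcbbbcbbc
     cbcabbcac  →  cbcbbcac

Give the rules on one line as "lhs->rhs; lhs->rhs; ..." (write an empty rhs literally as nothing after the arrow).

ab->b; ba->b

  | babababca => bbababca => bbbabca => bbbbca
  | babc => bbc
  | cccbc
  | bbcbb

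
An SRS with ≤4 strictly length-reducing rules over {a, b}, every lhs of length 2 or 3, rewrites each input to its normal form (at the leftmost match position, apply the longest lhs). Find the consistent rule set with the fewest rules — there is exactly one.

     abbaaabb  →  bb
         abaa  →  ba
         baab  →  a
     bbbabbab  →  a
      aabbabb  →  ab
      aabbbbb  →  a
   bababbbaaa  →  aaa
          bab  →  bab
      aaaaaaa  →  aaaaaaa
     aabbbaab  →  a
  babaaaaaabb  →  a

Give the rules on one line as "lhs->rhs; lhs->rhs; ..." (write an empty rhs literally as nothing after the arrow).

aab->ba; aba->b; baa->bb; bbb->a

  | abbaaabb => abbbabb => aaabb => abab => bb
  | abaa => ba
  | baab => bbb => a
  | bbbabbab => aabbab => babab => bbb => a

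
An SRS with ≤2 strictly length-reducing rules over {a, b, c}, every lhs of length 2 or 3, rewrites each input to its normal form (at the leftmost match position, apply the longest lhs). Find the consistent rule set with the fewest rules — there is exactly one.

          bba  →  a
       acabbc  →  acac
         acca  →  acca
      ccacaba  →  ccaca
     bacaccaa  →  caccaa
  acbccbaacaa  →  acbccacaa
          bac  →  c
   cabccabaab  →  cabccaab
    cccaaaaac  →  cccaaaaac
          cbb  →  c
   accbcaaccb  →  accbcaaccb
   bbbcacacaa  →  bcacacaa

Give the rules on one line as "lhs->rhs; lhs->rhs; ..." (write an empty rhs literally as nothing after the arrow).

ba->; bb->

  | bba => a
  | acabbc => acac
  | acca
  | ccacaba => ccaca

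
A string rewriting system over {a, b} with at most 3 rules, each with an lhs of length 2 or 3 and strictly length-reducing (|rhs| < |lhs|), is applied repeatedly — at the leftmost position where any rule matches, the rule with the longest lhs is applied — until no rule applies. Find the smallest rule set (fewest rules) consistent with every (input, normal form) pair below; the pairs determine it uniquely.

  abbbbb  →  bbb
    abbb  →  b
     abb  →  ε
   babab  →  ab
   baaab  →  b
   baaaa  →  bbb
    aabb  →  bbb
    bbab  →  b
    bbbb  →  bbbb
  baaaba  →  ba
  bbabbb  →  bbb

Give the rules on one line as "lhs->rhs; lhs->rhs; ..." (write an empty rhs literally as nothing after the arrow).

  | abbbbb => bbb
  | abbb => b
  | abb => ε
  | babab => ab

aa->b; abb->; bab->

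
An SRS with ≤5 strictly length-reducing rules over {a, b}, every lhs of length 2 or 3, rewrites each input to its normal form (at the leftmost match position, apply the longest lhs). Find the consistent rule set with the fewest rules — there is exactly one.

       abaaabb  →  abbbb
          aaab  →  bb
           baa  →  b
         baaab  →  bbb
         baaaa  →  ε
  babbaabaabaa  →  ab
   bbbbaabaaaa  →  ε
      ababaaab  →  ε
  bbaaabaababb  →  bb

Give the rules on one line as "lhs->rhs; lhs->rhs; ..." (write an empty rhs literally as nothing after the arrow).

  | abaaabb => abbbb
  | aaab => bb
  | baa => b
  | baaab => bbb

aa->; aaa->b; bab->; bba->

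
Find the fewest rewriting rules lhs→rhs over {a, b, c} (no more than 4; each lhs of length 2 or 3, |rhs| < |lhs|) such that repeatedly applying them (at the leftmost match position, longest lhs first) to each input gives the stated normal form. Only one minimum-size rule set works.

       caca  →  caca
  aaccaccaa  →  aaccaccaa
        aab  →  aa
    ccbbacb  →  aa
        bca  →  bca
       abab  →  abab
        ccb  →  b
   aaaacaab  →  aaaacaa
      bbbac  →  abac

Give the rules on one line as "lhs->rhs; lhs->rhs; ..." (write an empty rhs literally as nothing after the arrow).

  | caca
  | aaccaccaa
  | aab => aa
  | ccbbacb => cbbacb => bbacb => aacb => aab => aa

aab->aa; bb->a; cb->b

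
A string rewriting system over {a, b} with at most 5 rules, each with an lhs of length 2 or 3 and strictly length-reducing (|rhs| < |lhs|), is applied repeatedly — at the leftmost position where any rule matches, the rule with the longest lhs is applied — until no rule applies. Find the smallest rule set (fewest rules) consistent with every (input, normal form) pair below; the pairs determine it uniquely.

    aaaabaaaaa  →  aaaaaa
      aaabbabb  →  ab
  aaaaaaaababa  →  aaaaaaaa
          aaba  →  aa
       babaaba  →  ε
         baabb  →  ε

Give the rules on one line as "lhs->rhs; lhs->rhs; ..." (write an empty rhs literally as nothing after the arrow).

  | aaaabaaaaa => aaaaabaaa => aaaaaaba => aaaaaa
  | aaabbabb => aababb => aabb => ab
  | aaaaaaaababa => aaaaaaaaba => aaaaaaaa
  | aaba => aa

abb->b; ba->; baa->ab; bb->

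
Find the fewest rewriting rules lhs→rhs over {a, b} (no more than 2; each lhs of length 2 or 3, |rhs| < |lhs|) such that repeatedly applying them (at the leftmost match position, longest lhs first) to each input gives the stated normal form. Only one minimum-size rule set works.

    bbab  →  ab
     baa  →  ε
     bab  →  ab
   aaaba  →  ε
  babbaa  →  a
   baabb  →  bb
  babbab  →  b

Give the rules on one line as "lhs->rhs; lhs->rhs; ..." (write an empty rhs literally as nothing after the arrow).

aa->; ba->a

  | bbab => bab => ab
  | baa => aa => ε
  | bab => ab
  | aaaba => aba => aa => ε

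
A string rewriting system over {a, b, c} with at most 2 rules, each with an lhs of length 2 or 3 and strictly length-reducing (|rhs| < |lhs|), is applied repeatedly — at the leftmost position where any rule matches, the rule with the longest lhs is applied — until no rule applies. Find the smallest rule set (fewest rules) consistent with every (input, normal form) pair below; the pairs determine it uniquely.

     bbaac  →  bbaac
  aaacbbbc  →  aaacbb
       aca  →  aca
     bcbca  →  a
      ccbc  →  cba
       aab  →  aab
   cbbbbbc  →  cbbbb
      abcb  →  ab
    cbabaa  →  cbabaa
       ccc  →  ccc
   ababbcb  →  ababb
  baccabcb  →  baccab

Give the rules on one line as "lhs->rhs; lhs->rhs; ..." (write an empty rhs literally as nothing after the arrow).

  | bbaac
  | aaacbbbc => aaacbb
  | aca
  | bcbca => bca => a

bc->; cbc->ba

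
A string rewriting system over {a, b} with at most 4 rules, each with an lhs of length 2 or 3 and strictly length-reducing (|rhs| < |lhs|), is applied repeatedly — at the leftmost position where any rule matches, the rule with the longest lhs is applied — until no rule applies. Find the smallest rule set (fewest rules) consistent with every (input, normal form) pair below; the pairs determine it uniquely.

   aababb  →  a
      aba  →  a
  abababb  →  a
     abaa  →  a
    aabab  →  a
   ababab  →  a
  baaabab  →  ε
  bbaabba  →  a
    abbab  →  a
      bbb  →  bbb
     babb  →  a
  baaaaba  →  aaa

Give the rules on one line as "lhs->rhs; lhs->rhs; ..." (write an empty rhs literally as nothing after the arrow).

aab->; ab->a; aba->ab; ba->a

  | aababb => abb => ab => a
  | aba => ab => a
  | abababb => abbabb => ababb => abbb => abb => ab => a
  | abaa => aba => ab => a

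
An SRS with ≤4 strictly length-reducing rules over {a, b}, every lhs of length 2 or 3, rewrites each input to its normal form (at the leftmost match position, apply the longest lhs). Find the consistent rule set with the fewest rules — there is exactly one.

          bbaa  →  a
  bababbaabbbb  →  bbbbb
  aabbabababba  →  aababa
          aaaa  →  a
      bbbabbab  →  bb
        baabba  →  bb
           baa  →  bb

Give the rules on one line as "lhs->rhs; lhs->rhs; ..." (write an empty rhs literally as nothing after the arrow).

aaa->; abb->; baa->bb; bba->

  | bbaa => a
  | bababbaabbbb => babaabbbb => babbbbbb => bbbbb
  | aabbabababba => aabababba => aababa
  | aaaa => a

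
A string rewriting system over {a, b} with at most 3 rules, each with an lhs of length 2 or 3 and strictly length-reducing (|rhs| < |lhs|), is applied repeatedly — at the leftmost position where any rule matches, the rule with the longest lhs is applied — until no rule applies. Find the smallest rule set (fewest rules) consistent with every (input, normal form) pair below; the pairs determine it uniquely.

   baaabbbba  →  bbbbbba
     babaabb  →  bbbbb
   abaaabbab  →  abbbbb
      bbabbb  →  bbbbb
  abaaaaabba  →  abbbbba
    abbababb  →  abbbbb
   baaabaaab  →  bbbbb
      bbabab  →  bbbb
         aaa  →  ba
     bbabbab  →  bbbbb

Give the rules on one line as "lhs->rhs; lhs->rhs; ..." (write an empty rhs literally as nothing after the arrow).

  | baaabbbba => bbabbbba => bbbbbba
  | babaabb => bbaabb => bbbbb
  | abaaabbab => abbabbab => abbbbab => abbbbb
  | bbabbb => bbbbb

aa->b; bab->bb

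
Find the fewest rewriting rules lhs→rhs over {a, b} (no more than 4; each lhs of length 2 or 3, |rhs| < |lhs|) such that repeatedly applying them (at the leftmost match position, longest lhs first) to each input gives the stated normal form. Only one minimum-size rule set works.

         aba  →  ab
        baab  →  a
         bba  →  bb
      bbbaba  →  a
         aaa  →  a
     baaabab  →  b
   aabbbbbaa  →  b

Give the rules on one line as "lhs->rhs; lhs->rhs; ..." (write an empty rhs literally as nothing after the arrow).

  | aba => ab
  | baab => bab => a
  | bba => bb
  | bbbaba => ababa => aaa => a

aa->; ba->b; bab->a; bbb->ab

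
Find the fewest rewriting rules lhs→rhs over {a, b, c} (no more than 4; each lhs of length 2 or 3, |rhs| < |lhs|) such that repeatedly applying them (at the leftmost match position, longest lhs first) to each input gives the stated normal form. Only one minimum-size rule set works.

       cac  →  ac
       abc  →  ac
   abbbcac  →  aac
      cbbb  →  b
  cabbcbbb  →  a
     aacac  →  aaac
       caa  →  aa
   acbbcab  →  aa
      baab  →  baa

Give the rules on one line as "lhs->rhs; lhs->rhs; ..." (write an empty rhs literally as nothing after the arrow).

  | cac => ac
  | abc => ac
  | abbbcac => abbcac => abcac => acac => aac
  | cbbb => b

ab->a; ca->a; cbb->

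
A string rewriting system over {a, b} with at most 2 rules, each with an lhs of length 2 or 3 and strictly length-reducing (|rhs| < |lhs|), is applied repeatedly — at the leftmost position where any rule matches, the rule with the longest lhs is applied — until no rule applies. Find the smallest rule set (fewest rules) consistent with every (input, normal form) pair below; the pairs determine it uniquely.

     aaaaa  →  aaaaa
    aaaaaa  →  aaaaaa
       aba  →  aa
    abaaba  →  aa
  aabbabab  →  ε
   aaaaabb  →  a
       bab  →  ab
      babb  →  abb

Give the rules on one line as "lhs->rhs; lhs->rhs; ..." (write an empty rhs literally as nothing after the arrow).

  | aaaaa
  | aaaaaa
  | aba => aa
  | abaaba => aaaba => aa

aab->; ba->a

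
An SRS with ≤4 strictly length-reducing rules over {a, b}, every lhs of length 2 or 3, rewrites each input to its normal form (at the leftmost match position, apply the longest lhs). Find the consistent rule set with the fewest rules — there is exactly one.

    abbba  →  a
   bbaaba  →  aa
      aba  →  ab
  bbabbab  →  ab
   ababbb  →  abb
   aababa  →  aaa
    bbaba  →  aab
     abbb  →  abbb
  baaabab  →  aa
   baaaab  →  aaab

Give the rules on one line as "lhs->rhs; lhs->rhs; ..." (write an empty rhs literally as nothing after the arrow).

ba->b; baa->a; bab->; bba->ab

  | abbba => abab => a
  | bbaaba => ababa => aa
  | aba => ab
  | bbabbab => abbbab => ababb => ab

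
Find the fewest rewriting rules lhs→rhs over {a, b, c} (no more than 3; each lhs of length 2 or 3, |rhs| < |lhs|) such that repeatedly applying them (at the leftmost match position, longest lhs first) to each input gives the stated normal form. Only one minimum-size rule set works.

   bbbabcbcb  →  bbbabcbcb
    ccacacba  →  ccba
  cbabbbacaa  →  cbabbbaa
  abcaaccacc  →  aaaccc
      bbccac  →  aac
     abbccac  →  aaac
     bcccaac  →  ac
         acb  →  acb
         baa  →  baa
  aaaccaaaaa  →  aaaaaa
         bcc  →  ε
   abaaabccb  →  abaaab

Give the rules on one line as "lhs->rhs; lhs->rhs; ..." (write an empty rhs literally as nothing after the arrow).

  | bbbabcbcb
  | ccacacba => ccacba => ccba
  | cbabbbacaa => cbabbbaa
  | abcaaccacc => aaaccacc => aaaccc

bca->a; bcc->ca; ca->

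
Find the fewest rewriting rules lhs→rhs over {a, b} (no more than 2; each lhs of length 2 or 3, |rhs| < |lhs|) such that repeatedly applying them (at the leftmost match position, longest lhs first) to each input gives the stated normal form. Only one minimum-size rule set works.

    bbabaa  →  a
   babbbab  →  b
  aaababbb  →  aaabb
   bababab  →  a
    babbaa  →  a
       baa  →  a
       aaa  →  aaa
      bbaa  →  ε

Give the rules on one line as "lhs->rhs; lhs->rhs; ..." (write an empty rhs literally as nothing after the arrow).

  | bbabaa => baa => a
  | babbbab => bbab => b
  | aaababbb => aaabb
  | bababab => abab => a

ba->; bab->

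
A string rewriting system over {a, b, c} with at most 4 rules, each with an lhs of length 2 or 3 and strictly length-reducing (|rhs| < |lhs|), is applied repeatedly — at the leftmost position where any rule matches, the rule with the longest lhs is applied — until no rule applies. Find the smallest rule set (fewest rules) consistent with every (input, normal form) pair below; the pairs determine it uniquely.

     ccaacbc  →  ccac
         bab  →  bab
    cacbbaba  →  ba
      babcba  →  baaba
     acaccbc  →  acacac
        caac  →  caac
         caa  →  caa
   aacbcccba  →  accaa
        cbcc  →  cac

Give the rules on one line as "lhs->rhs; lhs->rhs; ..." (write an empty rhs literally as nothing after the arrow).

acb->; bc->a; cba->; ccb->ca

  | ccaacbc => ccac
  | bab
  | cacbbaba => cbaba => ba
  | babcba => baaba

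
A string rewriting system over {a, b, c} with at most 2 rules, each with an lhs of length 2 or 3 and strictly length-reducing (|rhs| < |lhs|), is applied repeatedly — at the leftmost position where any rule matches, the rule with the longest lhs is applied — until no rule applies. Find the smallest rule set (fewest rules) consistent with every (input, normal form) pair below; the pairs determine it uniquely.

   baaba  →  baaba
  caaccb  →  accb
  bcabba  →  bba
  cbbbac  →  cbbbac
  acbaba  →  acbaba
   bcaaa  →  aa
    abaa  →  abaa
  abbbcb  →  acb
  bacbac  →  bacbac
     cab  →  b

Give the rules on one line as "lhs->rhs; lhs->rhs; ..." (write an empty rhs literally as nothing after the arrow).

  | baaba
  | caaccb => accb
  | bcabba => cabba => bba
  | cbbbac

bc->c; ca->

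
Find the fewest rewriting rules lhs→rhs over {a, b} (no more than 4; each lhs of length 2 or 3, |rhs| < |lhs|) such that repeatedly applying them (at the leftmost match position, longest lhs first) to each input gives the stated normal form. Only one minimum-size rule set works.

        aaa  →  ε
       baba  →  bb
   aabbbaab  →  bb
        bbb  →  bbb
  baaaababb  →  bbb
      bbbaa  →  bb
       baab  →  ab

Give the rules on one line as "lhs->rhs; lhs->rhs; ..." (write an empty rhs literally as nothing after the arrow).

  | aaa => ε
  | baba => bba => bb
  | aabbbaab => bbaab => bab => bb
  | bbb

aaa->; aab->; ba->b; baa->a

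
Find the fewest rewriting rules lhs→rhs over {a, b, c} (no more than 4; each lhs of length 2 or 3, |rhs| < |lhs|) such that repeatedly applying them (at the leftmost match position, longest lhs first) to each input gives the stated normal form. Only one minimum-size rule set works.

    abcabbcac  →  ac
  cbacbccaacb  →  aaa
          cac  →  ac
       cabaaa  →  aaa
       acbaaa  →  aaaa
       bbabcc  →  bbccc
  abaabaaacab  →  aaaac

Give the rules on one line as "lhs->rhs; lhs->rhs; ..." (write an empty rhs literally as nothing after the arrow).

ab->c; ca->a; cb->

  | abcabbcac => ccabbcac => cabbcac => abbcac => cbcac => cac => ac
  | cbacbccaacb => acbccaacb => accaacb => acaacb => aaacb => aaa
  | cac => ac
  | cabaaa => abaaa => caaa => aaa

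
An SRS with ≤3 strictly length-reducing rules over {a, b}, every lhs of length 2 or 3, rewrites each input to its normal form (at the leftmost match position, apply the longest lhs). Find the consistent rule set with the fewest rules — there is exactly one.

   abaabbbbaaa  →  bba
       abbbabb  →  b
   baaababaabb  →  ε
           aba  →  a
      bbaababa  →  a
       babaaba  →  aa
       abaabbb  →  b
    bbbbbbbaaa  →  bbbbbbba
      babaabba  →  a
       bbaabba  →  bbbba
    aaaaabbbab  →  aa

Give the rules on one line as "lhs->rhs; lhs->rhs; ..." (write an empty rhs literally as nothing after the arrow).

  | abaabbbbaaa => aabbbbaaa => abbbaaa => bbaaa => bba
  | abbbabb => bbabb => babb => abb => b
  | baaababaabb => bababaabb => ababaabb => abaabb => aabb => ab => ε
  | aba => a

ab->; baa->b; bab->ab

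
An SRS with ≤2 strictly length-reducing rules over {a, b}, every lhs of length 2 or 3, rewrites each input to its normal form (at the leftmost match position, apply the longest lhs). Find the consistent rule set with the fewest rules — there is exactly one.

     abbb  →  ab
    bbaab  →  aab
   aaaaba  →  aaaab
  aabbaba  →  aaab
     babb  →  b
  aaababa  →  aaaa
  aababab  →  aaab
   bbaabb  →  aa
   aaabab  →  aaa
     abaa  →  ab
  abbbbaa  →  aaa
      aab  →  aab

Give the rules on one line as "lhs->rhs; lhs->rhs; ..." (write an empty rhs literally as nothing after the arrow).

  | abbb => ab
  | bbaab => aab
  | aaaaba => aaaab
  | aabbaba => aaaba => aaab

ba->b; bb->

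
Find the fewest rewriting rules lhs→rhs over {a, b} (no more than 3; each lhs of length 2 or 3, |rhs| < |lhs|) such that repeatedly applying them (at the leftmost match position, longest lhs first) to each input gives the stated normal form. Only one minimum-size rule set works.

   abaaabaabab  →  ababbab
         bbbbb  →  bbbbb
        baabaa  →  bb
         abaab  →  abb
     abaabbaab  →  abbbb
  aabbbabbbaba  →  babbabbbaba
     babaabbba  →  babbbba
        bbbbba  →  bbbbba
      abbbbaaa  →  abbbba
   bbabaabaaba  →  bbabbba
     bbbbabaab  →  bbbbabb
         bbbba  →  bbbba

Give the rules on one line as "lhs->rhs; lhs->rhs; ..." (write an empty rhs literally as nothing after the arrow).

  | abaaabaabab => ababaabab => ababbab
  | bbbbb
  | baabaa => bbaa => bb
  | abaab => abb

aab->ba; baa->b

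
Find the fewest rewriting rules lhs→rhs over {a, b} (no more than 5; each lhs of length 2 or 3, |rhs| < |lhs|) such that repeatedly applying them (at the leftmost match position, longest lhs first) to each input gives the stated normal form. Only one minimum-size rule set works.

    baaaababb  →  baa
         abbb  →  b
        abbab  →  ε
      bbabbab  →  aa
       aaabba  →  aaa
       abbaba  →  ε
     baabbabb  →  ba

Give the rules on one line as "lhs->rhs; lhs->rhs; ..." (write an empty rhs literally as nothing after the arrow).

  | baaaababb => baaabb => baa
  | abbb => b
  | abbab => ab => ε
  | bbabbab => baabab => bab => aa

ab->; aba->; abb->; bab->aa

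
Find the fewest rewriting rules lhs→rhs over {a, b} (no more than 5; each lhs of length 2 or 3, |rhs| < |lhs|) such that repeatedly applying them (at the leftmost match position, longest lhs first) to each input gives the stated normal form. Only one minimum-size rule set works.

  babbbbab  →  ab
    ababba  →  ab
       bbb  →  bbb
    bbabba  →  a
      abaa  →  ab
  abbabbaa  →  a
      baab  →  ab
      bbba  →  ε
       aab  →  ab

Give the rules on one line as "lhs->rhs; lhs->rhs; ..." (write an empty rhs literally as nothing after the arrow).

aa->a; aba->ab; ba->; bba->a

  | babbbbab => bbbbab => bbab => ab
  | ababba => abbba => aba => ab
  | bbb
  | bbabba => abba => aa => a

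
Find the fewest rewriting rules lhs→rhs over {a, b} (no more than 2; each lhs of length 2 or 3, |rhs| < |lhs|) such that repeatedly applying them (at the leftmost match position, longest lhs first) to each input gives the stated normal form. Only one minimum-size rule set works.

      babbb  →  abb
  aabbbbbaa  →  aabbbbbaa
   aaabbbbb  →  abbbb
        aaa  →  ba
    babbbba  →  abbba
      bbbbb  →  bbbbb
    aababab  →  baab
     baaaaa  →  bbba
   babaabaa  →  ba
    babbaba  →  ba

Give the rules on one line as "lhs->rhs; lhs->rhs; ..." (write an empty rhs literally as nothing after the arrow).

  | babbb => abb
  | aabbbbbaa
  | aaabbbbb => babbbbb => abbbb
  | aaa => ba

aaa->ba; bab->a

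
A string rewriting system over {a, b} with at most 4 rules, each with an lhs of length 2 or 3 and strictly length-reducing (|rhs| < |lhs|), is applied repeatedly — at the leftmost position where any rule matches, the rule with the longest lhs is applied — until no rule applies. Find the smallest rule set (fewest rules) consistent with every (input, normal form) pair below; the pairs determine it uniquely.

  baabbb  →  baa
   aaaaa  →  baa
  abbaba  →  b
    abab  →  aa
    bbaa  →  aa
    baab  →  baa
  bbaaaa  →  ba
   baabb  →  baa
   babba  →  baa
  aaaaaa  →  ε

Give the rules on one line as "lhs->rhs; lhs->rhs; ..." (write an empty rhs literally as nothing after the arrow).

aaa->b; ab->a; bb->

  | baabbb => baabb => baab => baa
  | aaaaa => baa
  | abbaba => ababa => aaba => aaa => b
  | abab => aab => aa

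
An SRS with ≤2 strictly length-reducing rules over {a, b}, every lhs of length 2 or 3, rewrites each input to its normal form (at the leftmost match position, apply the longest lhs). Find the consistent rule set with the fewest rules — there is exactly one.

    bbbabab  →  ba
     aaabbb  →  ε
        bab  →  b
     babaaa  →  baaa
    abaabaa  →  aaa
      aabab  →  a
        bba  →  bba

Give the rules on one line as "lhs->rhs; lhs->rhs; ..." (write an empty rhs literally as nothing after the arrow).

ab->; bbb->ba

  | bbbabab => baabab => baab => ba
  | aaabbb => aabb => ab => ε
  | bab => b
  | babaaa => baaa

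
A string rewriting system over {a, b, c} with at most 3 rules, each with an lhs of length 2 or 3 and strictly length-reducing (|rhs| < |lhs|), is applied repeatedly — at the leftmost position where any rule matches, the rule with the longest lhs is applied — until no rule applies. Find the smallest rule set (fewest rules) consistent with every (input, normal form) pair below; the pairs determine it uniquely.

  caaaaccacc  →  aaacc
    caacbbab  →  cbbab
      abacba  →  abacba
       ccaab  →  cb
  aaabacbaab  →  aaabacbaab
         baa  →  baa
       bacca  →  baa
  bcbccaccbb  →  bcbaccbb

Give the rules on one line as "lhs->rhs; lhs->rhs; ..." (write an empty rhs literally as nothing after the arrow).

ca->a; caa->

  | caaaaccacc => aaccacc => aacacc => aaacc
  | caacbbab => cbbab
  | abacba
  | ccaab => cb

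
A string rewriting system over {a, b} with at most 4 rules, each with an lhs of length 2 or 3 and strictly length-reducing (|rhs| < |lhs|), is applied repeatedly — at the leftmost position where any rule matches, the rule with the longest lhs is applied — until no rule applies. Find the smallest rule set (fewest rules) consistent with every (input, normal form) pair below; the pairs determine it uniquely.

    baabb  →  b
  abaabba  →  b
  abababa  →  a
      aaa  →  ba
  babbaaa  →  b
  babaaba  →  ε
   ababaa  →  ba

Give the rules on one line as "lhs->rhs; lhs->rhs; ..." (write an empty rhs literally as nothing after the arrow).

aa->b; aba->ab; bb->; bbb->

  | baabb => bbbb => b
  | abaabba => ababba => abbba => aa => b
  | abababa => abbaba => aaba => bba => a
  | aaa => ba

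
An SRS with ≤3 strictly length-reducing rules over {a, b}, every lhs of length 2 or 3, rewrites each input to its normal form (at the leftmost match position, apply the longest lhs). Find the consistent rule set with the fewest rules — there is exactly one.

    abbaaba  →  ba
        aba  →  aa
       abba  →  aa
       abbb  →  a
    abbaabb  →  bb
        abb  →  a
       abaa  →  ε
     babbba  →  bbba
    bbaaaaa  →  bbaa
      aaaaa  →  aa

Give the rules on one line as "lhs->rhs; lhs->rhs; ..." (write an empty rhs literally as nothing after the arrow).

  | abbaaba => abaaba => aaaba => ba
  | aba => aa
  | abba => aba => aa
  | abbb => abb => ab => a

aaa->; ab->a; bab->b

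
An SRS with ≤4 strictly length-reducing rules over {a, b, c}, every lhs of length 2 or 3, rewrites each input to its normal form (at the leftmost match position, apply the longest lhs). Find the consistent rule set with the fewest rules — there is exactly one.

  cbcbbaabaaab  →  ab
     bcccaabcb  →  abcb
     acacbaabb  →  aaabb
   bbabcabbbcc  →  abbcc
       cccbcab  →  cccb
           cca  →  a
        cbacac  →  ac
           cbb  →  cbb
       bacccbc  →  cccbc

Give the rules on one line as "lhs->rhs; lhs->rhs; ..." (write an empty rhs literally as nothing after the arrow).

  | cbcbbaabaaab => cbcbabaaab => cbcbaaab => cbcaab => cbaab => cab => ab
  | bcccaabcb => bccaabcb => bcaabcb => baabcb => abcb
  | acacbaabb => aacbaabb => aacabb => aaabb
  | bbabcabbbcc => bbcabbbcc => bbabbbcc => bbbbcc => abbcc

ba->; bbb->ab; ca->a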